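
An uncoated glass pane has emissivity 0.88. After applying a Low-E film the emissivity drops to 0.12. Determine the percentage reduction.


Percentage reduction = (1 - coated/uncoated) * 100
  Ratio = 0.12 / 0.88 = 0.1364
  Reduction = (1 - 0.1364) * 100 = 86.4%

86.4%


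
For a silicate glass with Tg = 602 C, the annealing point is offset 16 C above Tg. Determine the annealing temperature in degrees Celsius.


The annealing temperature is Tg plus the offset:
  T_anneal = 602 + 16 = 618 C

618 C


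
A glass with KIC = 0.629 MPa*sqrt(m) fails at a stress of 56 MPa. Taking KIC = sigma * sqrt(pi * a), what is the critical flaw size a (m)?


Rearrange KIC = sigma * sqrt(pi * a):
  sqrt(pi * a) = KIC / sigma
  sqrt(pi * a) = 0.629 / 56 = 0.011232
  a = (KIC / sigma)^2 / pi
  a = 0.011232^2 / pi = 0.0000402 m

0.0000402 m


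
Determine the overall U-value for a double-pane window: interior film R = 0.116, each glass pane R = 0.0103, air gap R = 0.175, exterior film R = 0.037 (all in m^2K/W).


Total thermal resistance (series):
  R_total = R_in + R_glass + R_air + R_glass + R_out
  R_total = 0.116 + 0.0103 + 0.175 + 0.0103 + 0.037 = 0.3486 m^2K/W
U-value = 1 / R_total = 1 / 0.3486 = 2.869 W/m^2K

2.869 W/m^2K


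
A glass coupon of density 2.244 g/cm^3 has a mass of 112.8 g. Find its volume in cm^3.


Rearrange rho = m / V:
  V = m / rho
  V = 112.8 / 2.244 = 50.267 cm^3

50.267 cm^3


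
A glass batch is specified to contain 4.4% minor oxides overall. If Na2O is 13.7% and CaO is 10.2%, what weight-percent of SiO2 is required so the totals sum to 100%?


Known pieces sum to 100%:
  SiO2 = 100 - (others + Na2O + CaO)
  SiO2 = 100 - (4.4 + 13.7 + 10.2) = 71.7%

71.7%


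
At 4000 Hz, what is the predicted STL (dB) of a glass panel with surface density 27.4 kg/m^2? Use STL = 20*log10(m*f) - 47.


Mass law: STL = 20 * log10(m * f) - 47
  m * f = 27.4 * 4000 = 109600
  log10(109600) = 5.03981
  STL = 20 * 5.03981 - 47 = 100.7962 - 47 = 53.8 dB

53.8 dB


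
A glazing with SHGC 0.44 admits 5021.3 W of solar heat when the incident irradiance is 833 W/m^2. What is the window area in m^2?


Rearrange Q = Area * SHGC * Irradiance:
  Area = Q / (SHGC * Irradiance)
  Area = 5021.3 / (0.44 * 833) = 13.7 m^2

13.7 m^2


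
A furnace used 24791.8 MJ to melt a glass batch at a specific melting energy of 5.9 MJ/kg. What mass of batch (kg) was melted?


Rearrange E = m * s for m:
  m = E / s
  m = 24791.8 / 5.9 = 4202.0 kg

4202.0 kg


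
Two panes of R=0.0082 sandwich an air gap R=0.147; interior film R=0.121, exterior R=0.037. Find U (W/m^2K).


Total thermal resistance (series):
  R_total = R_in + R_glass + R_air + R_glass + R_out
  R_total = 0.121 + 0.0082 + 0.147 + 0.0082 + 0.037 = 0.3214 m^2K/W
U-value = 1 / R_total = 1 / 0.3214 = 3.111 W/m^2K

3.111 W/m^2K


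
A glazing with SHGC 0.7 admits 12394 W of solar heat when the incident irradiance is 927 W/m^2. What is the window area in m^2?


Rearrange Q = Area * SHGC * Irradiance:
  Area = Q / (SHGC * Irradiance)
  Area = 12394 / (0.7 * 927) = 19.1 m^2

19.1 m^2


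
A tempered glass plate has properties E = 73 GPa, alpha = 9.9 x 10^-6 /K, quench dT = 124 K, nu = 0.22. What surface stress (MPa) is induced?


Tempering stress: sigma = E * alpha * dT / (1 - nu)
  E (MPa) = 73 * 1000 = 73000
  Numerator = 73000 * (9.9 x 10^-6) * 124 = 89.6148
  Denominator = 1 - 0.22 = 0.78
  sigma = 89.6148 / 0.78 = 114.9 MPa

114.9 MPa


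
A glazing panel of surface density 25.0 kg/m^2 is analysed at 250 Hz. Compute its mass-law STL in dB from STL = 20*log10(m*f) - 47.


Mass law: STL = 20 * log10(m * f) - 47
  m * f = 25.0 * 250 = 6250
  log10(6250) = 3.79588
  STL = 20 * 3.79588 - 47 = 75.9176 - 47 = 28.9 dB

28.9 dB


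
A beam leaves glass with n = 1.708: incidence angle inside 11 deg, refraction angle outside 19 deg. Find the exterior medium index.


Apply Snell's law: n1 * sin(theta1) = n2 * sin(theta2)
  n2 = n1 * sin(theta1) / sin(theta2)
  sin(11) = 0.190809
  sin(19) = 0.325568
  n2 = 1.708 * 0.190809 / 0.325568 = 1.001

1.001


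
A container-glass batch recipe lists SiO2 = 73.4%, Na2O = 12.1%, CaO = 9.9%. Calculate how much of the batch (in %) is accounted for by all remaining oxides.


Sum the three major oxides:
  SiO2 + Na2O + CaO = 73.4 + 12.1 + 9.9 = 95.4%
Subtract from 100%:
  Others = 100 - 95.4 = 4.6%

4.6%


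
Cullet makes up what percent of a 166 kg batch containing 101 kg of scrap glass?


Cullet ratio = (cullet mass / total batch mass) * 100
  Ratio = 101 / 166 * 100 = 60.84%

60.84%


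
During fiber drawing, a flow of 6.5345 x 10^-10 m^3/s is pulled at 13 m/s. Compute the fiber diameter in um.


Cross-sectional area from continuity:
  A = Q / v = 6.5345 x 10^-10 / 13 = 5.026538 x 10^-11 m^2
Diameter from circular cross-section:
  d = sqrt(4A / pi) * 10^6 (m -> um)
  d = sqrt(4 * 5.026538 x 10^-11 / pi) * 10^6 = 8.0 um

8.0 um


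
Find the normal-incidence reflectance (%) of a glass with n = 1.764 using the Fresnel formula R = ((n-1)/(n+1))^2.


Fresnel reflectance at normal incidence:
  R = ((n - 1)/(n + 1))^2
  (n - 1)/(n + 1) = (1.764 - 1)/(1.764 + 1) = 0.276411
  R = 0.276411^2 = 0.076403
  R(%) = 0.076403 * 100 = 7.64%

7.64%


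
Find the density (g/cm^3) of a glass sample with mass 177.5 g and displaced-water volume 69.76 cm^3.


Use the definition of density:
  rho = mass / volume
  rho = 177.5 / 69.76 = 2.544 g/cm^3

2.544 g/cm^3


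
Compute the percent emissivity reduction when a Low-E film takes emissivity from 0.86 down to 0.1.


Percentage reduction = (1 - coated/uncoated) * 100
  Ratio = 0.1 / 0.86 = 0.1163
  Reduction = (1 - 0.1163) * 100 = 88.4%

88.4%


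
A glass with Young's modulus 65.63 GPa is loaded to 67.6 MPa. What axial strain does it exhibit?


Rearrange E = sigma / epsilon:
  epsilon = sigma / E
  E (MPa) = 65.63 * 1000 = 65630
  epsilon = 67.6 / 65630 = 0.00103

0.00103


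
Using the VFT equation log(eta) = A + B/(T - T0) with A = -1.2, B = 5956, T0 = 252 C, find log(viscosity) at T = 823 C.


VFT equation: log(eta) = A + B / (T - T0)
  T - T0 = 823 - 252 = 571
  B / (T - T0) = 5956 / 571 = 10.431
  log(eta) = -1.2 + 10.431 = 9.231

9.231


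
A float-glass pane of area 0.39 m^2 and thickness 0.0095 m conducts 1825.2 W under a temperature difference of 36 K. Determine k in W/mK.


Fourier's law rearranged: k = Q * t / (A * dT)
  Numerator = 1825.2 * 0.0095 = 17.3394
  Denominator = 0.39 * 36 = 14.04
  k = 17.3394 / 14.04 = 1.235 W/mK

1.235 W/mK


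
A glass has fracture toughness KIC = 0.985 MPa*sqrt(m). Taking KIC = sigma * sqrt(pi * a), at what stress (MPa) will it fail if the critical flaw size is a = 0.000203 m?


Rearrange KIC = sigma * sqrt(pi * a):
  sigma = KIC / sqrt(pi * a)
  sqrt(pi * 0.000203) = 0.025254
  sigma = 0.985 / 0.025254 = 39.0 MPa

39.0 MPa


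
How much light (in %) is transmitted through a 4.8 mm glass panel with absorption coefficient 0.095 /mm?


Beer-Lambert law: T = exp(-alpha * thickness)
  exponent = -0.095 * 4.8 = -0.456
  T = exp(-0.456) = 0.6338
  Percentage = 0.6338 * 100 = 63.38%

63.38%


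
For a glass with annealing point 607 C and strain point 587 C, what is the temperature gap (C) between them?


Gap = T_anneal - T_strain:
  gap = 607 - 587 = 20 C

20 C


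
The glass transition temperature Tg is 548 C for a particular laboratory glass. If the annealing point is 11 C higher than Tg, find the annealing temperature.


The annealing temperature is Tg plus the offset:
  T_anneal = 548 + 11 = 559 C

559 C


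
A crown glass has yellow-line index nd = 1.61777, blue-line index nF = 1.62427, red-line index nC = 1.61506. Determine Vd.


Abbe number formula: Vd = (nd - 1) / (nF - nC)
  nd - 1 = 1.61777 - 1 = 0.61777
  nF - nC = 1.62427 - 1.61506 = 0.00921
  Vd = 0.61777 / 0.00921 = 67.08

67.08


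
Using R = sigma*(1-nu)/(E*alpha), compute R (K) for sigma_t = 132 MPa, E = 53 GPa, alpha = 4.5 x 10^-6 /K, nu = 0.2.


Thermal shock resistance: R = sigma * (1 - nu) / (E * alpha)
  Numerator = 132 * (1 - 0.2) = 105.6
  Denominator = 53 * 1000 * (4.5 x 10^-6) = 0.2385
  R = 105.6 / 0.2385 = 442.8 K

442.8 K


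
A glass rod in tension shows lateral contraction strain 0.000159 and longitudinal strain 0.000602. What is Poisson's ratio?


Poisson's ratio: nu = lateral strain / axial strain
  nu = 0.000159 / 0.000602 = 0.2641

0.2641


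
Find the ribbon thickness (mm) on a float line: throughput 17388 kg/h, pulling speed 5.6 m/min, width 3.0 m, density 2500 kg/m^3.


Ribbon cross-section from mass balance:
  Volume rate = throughput / density = 17388 / 2500 = 6.9552 m^3/h
  thickness = volume rate / (speed * 60 * width), i.e.
  thickness = throughput / (60 * speed * width * density) * 1000
  thickness = 17388 / (60 * 5.6 * 3.0 * 2500) * 1000 = 6.9 mm

6.9 mm


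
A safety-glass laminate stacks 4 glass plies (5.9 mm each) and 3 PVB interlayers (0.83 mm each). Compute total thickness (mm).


Total thickness = glass contribution + PVB contribution
  Glass: 4 * 5.9 = 23.6 mm
  PVB: 3 * 0.83 = 2.49 mm
  Total = 23.6 + 2.49 = 26.09 mm

26.09 mm


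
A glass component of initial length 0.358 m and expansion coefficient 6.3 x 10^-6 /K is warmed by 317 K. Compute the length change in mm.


Thermal expansion formula: dL = alpha * L0 * dT
  dL = (6.3 x 10^-6) * 0.358 * 317 = 0.00071496 m
Convert to mm: 0.00071496 * 1000 = 0.715 mm

0.715 mm


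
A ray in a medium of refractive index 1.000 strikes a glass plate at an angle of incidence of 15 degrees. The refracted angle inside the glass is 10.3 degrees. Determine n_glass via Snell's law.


Apply Snell's law: n1 * sin(theta1) = n2 * sin(theta2)
  n2 = n1 * sin(theta1) / sin(theta2)
  sin(15) = 0.258819
  sin(10.3) = 0.178802
  n2 = 1.000 * 0.258819 / 0.178802 = 1.4475

1.4475


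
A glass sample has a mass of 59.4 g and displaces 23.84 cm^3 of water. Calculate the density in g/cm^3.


Use the definition of density:
  rho = mass / volume
  rho = 59.4 / 23.84 = 2.492 g/cm^3

2.492 g/cm^3


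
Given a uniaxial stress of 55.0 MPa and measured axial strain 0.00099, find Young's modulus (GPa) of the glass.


Young's modulus: E = stress / strain
  E = 55.0 MPa / 0.00099 = 55555.56 MPa
Convert to GPa: 55555.56 / 1000 = 55.56 GPa

55.56 GPa


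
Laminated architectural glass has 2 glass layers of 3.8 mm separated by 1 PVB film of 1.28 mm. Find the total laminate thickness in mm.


Total thickness = glass contribution + PVB contribution
  Glass: 2 * 3.8 = 7.6 mm
  PVB: 1 * 1.28 = 1.28 mm
  Total = 7.6 + 1.28 = 8.88 mm

8.88 mm


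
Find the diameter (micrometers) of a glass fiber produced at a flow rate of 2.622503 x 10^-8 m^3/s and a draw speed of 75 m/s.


Cross-sectional area from continuity:
  A = Q / v = 2.622503 x 10^-8 / 75 = 3.496671 x 10^-10 m^2
Diameter from circular cross-section:
  d = sqrt(4A / pi) * 10^6 (m -> um)
  d = sqrt(4 * 3.496671 x 10^-10 / pi) * 10^6 = 21.1 um

21.1 um


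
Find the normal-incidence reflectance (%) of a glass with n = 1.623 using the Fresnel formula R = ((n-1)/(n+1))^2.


Fresnel reflectance at normal incidence:
  R = ((n - 1)/(n + 1))^2
  (n - 1)/(n + 1) = (1.623 - 1)/(1.623 + 1) = 0.237514
  R = 0.237514^2 = 0.0564129
  R(%) = 0.0564129 * 100 = 5.641%

5.641%


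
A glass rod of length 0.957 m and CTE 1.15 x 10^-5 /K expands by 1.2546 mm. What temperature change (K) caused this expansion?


Rearrange dL = alpha * L0 * dT for dT:
  dT = dL / (alpha * L0)
  dL (m) = 1.2546 / 1000 = 0.0012546
  dT = 0.0012546 / ((1.15 x 10^-5) * 0.957) = 114.0 K

114.0 K


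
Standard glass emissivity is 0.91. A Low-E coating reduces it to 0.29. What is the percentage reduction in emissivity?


Percentage reduction = (1 - coated/uncoated) * 100
  Ratio = 0.29 / 0.91 = 0.3187
  Reduction = (1 - 0.3187) * 100 = 68.1%

68.1%


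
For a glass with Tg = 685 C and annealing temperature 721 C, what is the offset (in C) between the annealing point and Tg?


Offset = T_anneal - Tg:
  offset = 721 - 685 = 36 C

36 C


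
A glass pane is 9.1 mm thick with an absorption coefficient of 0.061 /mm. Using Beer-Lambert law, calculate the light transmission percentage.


Beer-Lambert law: T = exp(-alpha * thickness)
  exponent = -0.061 * 9.1 = -0.5551
  T = exp(-0.5551) = 0.574
  Percentage = 0.574 * 100 = 57.4%

57.4%


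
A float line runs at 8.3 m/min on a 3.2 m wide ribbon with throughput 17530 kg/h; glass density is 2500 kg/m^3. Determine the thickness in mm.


Ribbon cross-section from mass balance:
  Volume rate = throughput / density = 17530 / 2500 = 7.012 m^3/h
  thickness = volume rate / (speed * 60 * width), i.e.
  thickness = throughput / (60 * speed * width * density) * 1000
  thickness = 17530 / (60 * 8.3 * 3.2 * 2500) * 1000 = 4.4 mm

4.4 mm


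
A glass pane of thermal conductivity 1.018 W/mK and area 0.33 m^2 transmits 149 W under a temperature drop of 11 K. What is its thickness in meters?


Fourier's law: t = k * A * dT / Q
  t = 1.018 * 0.33 * 11 / 149
  t = 3.69534 / 149 = 0.0248 m

0.0248 m


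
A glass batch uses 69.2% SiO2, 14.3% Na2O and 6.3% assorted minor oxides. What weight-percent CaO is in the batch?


Pieces sum to 100%:
  CaO = 100 - (SiO2 + Na2O + others)
  CaO = 100 - (69.2 + 14.3 + 6.3) = 10.2%

10.2%


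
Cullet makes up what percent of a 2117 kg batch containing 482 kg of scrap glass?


Cullet ratio = (cullet mass / total batch mass) * 100
  Ratio = 482 / 2117 * 100 = 22.77%

22.77%


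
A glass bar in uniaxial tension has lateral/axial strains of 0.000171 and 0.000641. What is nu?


Poisson's ratio: nu = lateral strain / axial strain
  nu = 0.000171 / 0.000641 = 0.2668

0.2668


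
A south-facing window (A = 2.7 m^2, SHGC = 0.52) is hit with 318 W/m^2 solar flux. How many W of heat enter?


Solar heat gain: Q = Area * SHGC * Irradiance
  Q = 2.7 * 0.52 * 318 = 446.5 W

446.5 W


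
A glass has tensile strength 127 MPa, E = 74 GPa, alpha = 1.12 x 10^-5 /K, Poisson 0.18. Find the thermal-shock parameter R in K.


Thermal shock resistance: R = sigma * (1 - nu) / (E * alpha)
  Numerator = 127 * (1 - 0.18) = 104.14
  Denominator = 74 * 1000 * (1.12 x 10^-5) = 0.8288
  R = 104.14 / 0.8288 = 125.7 K

125.7 K


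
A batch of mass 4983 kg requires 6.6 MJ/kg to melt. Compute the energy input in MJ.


Total energy = mass * specific energy
  E = 4983 * 6.6 = 32887.8 MJ

32887.8 MJ


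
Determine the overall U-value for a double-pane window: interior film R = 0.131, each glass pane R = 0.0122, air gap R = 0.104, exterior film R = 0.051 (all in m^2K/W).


Total thermal resistance (series):
  R_total = R_in + R_glass + R_air + R_glass + R_out
  R_total = 0.131 + 0.0122 + 0.104 + 0.0122 + 0.051 = 0.3104 m^2K/W
U-value = 1 / R_total = 1 / 0.3104 = 3.222 W/m^2K

3.222 W/m^2K


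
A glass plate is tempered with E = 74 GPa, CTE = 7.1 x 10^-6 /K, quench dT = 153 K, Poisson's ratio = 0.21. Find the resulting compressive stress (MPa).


Tempering stress: sigma = E * alpha * dT / (1 - nu)
  E (MPa) = 74 * 1000 = 74000
  Numerator = 74000 * (7.1 x 10^-6) * 153 = 80.3862
  Denominator = 1 - 0.21 = 0.79
  sigma = 80.3862 / 0.79 = 101.8 MPa

101.8 MPa


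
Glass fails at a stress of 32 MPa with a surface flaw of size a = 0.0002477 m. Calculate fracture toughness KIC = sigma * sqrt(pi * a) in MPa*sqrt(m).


Fracture toughness: KIC = sigma * sqrt(pi * a)
  pi * a = pi * 0.0002477 = 0.000778173
  sqrt(pi * a) = 0.027896
  KIC = 32 * 0.027896 = 0.893 MPa*sqrt(m)

0.893 MPa*sqrt(m)


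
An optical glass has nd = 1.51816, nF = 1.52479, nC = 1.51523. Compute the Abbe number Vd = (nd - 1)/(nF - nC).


Abbe number formula: Vd = (nd - 1) / (nF - nC)
  nd - 1 = 1.51816 - 1 = 0.51816
  nF - nC = 1.52479 - 1.51523 = 0.00956
  Vd = 0.51816 / 0.00956 = 54.2

54.2


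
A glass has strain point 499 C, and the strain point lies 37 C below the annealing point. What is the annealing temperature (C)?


T_anneal = T_strain + gap:
  T_anneal = 499 + 37 = 536 C

536 C


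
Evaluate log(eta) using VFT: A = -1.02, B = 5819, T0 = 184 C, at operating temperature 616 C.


VFT equation: log(eta) = A + B / (T - T0)
  T - T0 = 616 - 184 = 432
  B / (T - T0) = 5819 / 432 = 13.47
  log(eta) = -1.02 + 13.47 = 12.45

12.45


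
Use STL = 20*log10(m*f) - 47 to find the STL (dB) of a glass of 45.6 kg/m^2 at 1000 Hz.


Mass law: STL = 20 * log10(m * f) - 47
  m * f = 45.6 * 1000 = 45600
  log10(45600) = 4.65896
  STL = 20 * 4.65896 - 47 = 93.1792 - 47 = 46.2 dB

46.2 dB


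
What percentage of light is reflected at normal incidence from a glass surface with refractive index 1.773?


Fresnel reflectance at normal incidence:
  R = ((n - 1)/(n + 1))^2
  (n - 1)/(n + 1) = (1.773 - 1)/(1.773 + 1) = 0.278759
  R = 0.278759^2 = 0.0777066
  R(%) = 0.0777066 * 100 = 7.771%

7.771%


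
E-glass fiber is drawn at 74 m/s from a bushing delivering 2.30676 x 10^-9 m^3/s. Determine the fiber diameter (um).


Cross-sectional area from continuity:
  A = Q / v = 2.30676 x 10^-9 / 74 = 3.117243 x 10^-11 m^2
Diameter from circular cross-section:
  d = sqrt(4A / pi) * 10^6 (m -> um)
  d = sqrt(4 * 3.117243 x 10^-11 / pi) * 10^6 = 6.3 um

6.3 um


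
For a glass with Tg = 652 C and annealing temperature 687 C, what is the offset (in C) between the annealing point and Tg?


Offset = T_anneal - Tg:
  offset = 687 - 652 = 35 C

35 C


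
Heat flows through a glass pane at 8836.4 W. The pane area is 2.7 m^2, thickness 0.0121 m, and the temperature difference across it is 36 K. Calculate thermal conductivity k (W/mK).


Fourier's law rearranged: k = Q * t / (A * dT)
  Numerator = 8836.4 * 0.0121 = 106.92044
  Denominator = 2.7 * 36 = 97.2
  k = 106.92044 / 97.2 = 1.1 W/mK

1.1 W/mK


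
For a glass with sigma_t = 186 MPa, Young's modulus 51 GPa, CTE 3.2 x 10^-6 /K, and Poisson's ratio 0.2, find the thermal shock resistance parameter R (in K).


Thermal shock resistance: R = sigma * (1 - nu) / (E * alpha)
  Numerator = 186 * (1 - 0.2) = 148.8
  Denominator = 51 * 1000 * (3.2 x 10^-6) = 0.1632
  R = 148.8 / 0.1632 = 911.8 K

911.8 K


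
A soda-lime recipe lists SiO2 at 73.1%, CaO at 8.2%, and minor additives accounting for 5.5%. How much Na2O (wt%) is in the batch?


Pieces sum to 100%:
  Na2O = 100 - (SiO2 + CaO + others)
  Na2O = 100 - (73.1 + 8.2 + 5.5) = 13.2%

13.2%


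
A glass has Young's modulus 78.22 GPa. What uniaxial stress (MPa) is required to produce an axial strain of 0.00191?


Rearrange E = sigma / epsilon:
  sigma = E * epsilon
  E (MPa) = 78.22 * 1000 = 78220
  sigma = 78220 * 0.00191 = 149.4 MPa

149.4 MPa


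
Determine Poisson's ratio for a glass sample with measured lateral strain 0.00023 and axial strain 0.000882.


Poisson's ratio: nu = lateral strain / axial strain
  nu = 0.00023 / 0.000882 = 0.2608

0.2608


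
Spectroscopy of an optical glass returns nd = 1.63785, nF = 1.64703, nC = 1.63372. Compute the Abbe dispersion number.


Abbe number formula: Vd = (nd - 1) / (nF - nC)
  nd - 1 = 1.63785 - 1 = 0.63785
  nF - nC = 1.64703 - 1.63372 = 0.01331
  Vd = 0.63785 / 0.01331 = 47.92

47.92


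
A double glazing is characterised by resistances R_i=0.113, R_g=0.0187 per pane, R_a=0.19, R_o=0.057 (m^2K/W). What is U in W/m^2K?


Total thermal resistance (series):
  R_total = R_in + R_glass + R_air + R_glass + R_out
  R_total = 0.113 + 0.0187 + 0.19 + 0.0187 + 0.057 = 0.3974 m^2K/W
U-value = 1 / R_total = 1 / 0.3974 = 2.516 W/m^2K

2.516 W/m^2K


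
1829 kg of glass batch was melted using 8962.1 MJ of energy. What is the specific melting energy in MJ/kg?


Rearrange E = m * s for s:
  s = E / m
  s = 8962.1 / 1829 = 4.9 MJ/kg

4.9 MJ/kg


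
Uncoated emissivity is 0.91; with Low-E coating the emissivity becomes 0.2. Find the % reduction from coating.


Percentage reduction = (1 - coated/uncoated) * 100
  Ratio = 0.2 / 0.91 = 0.2198
  Reduction = (1 - 0.2198) * 100 = 78.0%

78.0%


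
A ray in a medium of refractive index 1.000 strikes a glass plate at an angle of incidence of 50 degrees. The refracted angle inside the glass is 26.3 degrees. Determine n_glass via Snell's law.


Apply Snell's law: n1 * sin(theta1) = n2 * sin(theta2)
  n2 = n1 * sin(theta1) / sin(theta2)
  sin(50) = 0.766044
  sin(26.3) = 0.443071
  n2 = 1.000 * 0.766044 / 0.443071 = 1.7289

1.7289


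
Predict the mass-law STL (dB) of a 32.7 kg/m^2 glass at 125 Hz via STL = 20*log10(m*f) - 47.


Mass law: STL = 20 * log10(m * f) - 47
  m * f = 32.7 * 125 = 4087.5
  log10(4087.5) = 3.61146
  STL = 20 * 3.61146 - 47 = 72.2292 - 47 = 25.2 dB

25.2 dB


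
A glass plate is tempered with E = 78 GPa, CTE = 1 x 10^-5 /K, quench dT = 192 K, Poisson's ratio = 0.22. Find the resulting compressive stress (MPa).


Tempering stress: sigma = E * alpha * dT / (1 - nu)
  E (MPa) = 78 * 1000 = 78000
  Numerator = 78000 * (1 x 10^-5) * 192 = 149.76
  Denominator = 1 - 0.22 = 0.78
  sigma = 149.76 / 0.78 = 192.0 MPa

192.0 MPa


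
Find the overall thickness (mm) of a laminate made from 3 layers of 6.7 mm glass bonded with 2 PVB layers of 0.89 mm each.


Total thickness = glass contribution + PVB contribution
  Glass: 3 * 6.7 = 20.1 mm
  PVB: 2 * 0.89 = 1.78 mm
  Total = 20.1 + 1.78 = 21.88 mm

21.88 mm


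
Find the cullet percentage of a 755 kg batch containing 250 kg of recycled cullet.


Cullet ratio = (cullet mass / total batch mass) * 100
  Ratio = 250 / 755 * 100 = 33.11%

33.11%


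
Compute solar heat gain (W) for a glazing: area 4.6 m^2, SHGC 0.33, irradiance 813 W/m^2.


Solar heat gain: Q = Area * SHGC * Irradiance
  Q = 4.6 * 0.33 * 813 = 1234.1 W

1234.1 W


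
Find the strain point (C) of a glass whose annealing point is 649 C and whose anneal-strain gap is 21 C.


Strain point = annealing point - difference:
  T_strain = 649 - 21 = 628 C

628 C


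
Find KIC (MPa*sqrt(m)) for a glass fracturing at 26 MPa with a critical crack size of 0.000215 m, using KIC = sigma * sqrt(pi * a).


Fracture toughness: KIC = sigma * sqrt(pi * a)
  pi * a = pi * 0.000215 = 0.000675442
  sqrt(pi * a) = 0.025989
  KIC = 26 * 0.025989 = 0.676 MPa*sqrt(m)

0.676 MPa*sqrt(m)


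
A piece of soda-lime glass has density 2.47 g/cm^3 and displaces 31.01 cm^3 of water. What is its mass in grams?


Rearrange rho = m / V:
  m = rho * V
  m = 2.47 * 31.01 = 76.595 g

76.595 g


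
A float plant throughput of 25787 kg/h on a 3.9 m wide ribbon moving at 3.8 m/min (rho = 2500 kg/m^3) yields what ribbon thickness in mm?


Ribbon cross-section from mass balance:
  Volume rate = throughput / density = 25787 / 2500 = 10.3148 m^3/h
  thickness = volume rate / (speed * 60 * width), i.e.
  thickness = throughput / (60 * speed * width * density) * 1000
  thickness = 25787 / (60 * 3.8 * 3.9 * 2500) * 1000 = 11.6 mm

11.6 mm


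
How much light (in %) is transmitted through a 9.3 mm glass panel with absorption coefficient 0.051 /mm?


Beer-Lambert law: T = exp(-alpha * thickness)
  exponent = -0.051 * 9.3 = -0.4743
  T = exp(-0.4743) = 0.6223
  Percentage = 0.6223 * 100 = 62.23%

62.23%


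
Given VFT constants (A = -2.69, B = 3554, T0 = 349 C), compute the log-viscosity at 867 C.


VFT equation: log(eta) = A + B / (T - T0)
  T - T0 = 867 - 349 = 518
  B / (T - T0) = 3554 / 518 = 6.861
  log(eta) = -2.69 + 6.861 = 4.171

4.171


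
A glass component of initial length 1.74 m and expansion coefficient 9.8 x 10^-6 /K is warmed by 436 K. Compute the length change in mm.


Thermal expansion formula: dL = alpha * L0 * dT
  dL = (9.8 x 10^-6) * 1.74 * 436 = 0.00743467 m
Convert to mm: 0.00743467 * 1000 = 7.4347 mm

7.4347 mm


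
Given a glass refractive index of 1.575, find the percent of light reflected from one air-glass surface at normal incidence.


Fresnel reflectance at normal incidence:
  R = ((n - 1)/(n + 1))^2
  (n - 1)/(n + 1) = (1.575 - 1)/(1.575 + 1) = 0.223301
  R = 0.223301^2 = 0.0498633
  R(%) = 0.0498633 * 100 = 4.986%

4.986%


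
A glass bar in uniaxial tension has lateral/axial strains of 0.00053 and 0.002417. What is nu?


Poisson's ratio: nu = lateral strain / axial strain
  nu = 0.00053 / 0.002417 = 0.2193

0.2193


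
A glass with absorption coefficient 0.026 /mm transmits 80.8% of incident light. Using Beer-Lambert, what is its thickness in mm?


Rearrange T = exp(-alpha * thickness):
  thickness = -ln(T) / alpha
  T = 80.8/100 = 0.808
  ln(T) = -0.21319
  -ln(T) = 0.21319
  thickness = 0.21319 / 0.026 = 8.2 mm

8.2 mm


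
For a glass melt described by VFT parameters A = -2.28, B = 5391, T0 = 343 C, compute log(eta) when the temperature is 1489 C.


VFT equation: log(eta) = A + B / (T - T0)
  T - T0 = 1489 - 343 = 1146
  B / (T - T0) = 5391 / 1146 = 4.704
  log(eta) = -2.28 + 4.704 = 2.424

2.424


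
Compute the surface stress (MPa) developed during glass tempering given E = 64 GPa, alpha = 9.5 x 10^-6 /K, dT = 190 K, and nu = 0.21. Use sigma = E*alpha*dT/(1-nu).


Tempering stress: sigma = E * alpha * dT / (1 - nu)
  E (MPa) = 64 * 1000 = 64000
  Numerator = 64000 * (9.5 x 10^-6) * 190 = 115.52
  Denominator = 1 - 0.21 = 0.79
  sigma = 115.52 / 0.79 = 146.2 MPa

146.2 MPa


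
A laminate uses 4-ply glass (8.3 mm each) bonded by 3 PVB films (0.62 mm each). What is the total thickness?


Total thickness = glass contribution + PVB contribution
  Glass: 4 * 8.3 = 33.2 mm
  PVB: 3 * 0.62 = 1.86 mm
  Total = 33.2 + 1.86 = 35.06 mm

35.06 mm


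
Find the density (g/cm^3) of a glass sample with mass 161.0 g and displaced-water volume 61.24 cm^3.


Use the definition of density:
  rho = mass / volume
  rho = 161.0 / 61.24 = 2.629 g/cm^3

2.629 g/cm^3


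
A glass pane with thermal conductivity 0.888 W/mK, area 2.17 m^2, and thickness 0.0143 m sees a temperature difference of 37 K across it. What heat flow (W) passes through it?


Fourier's law: Q = k * A * dT / t
  Q = 0.888 * 2.17 * 37 / 0.0143
  Q = 71.29752 / 0.0143 = 4985.8 W

4985.8 W


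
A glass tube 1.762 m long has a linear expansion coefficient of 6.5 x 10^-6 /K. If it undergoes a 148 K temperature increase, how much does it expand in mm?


Thermal expansion formula: dL = alpha * L0 * dT
  dL = (6.5 x 10^-6) * 1.762 * 148 = 0.00169504 m
Convert to mm: 0.00169504 * 1000 = 1.695 mm

1.695 mm


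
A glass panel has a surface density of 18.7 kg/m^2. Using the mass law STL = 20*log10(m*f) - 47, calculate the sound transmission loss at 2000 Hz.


Mass law: STL = 20 * log10(m * f) - 47
  m * f = 18.7 * 2000 = 37400
  log10(37400) = 4.57287
  STL = 20 * 4.57287 - 47 = 91.4574 - 47 = 44.5 dB

44.5 dB


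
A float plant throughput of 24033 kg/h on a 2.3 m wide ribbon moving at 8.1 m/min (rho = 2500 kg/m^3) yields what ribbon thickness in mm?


Ribbon cross-section from mass balance:
  Volume rate = throughput / density = 24033 / 2500 = 9.6132 m^3/h
  thickness = volume rate / (speed * 60 * width), i.e.
  thickness = throughput / (60 * speed * width * density) * 1000
  thickness = 24033 / (60 * 8.1 * 2.3 * 2500) * 1000 = 8.6 mm

8.6 mm


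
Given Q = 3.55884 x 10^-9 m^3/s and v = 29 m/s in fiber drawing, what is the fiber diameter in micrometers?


Cross-sectional area from continuity:
  A = Q / v = 3.55884 x 10^-9 / 29 = 1.227186 x 10^-10 m^2
Diameter from circular cross-section:
  d = sqrt(4A / pi) * 10^6 (m -> um)
  d = sqrt(4 * 1.227186 x 10^-10 / pi) * 10^6 = 12.5 um

12.5 um


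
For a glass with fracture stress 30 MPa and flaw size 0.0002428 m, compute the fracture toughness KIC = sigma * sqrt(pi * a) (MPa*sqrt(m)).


Fracture toughness: KIC = sigma * sqrt(pi * a)
  pi * a = pi * 0.0002428 = 0.000762779
  sqrt(pi * a) = 0.027618
  KIC = 30 * 0.027618 = 0.829 MPa*sqrt(m)

0.829 MPa*sqrt(m)


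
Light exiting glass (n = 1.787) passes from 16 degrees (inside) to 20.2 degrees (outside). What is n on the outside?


Apply Snell's law: n1 * sin(theta1) = n2 * sin(theta2)
  n2 = n1 * sin(theta1) / sin(theta2)
  sin(16) = 0.275637
  sin(20.2) = 0.345298
  n2 = 1.787 * 0.275637 / 0.345298 = 1.4265

1.4265


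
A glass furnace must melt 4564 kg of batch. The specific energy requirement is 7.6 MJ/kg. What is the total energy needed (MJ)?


Total energy = mass * specific energy
  E = 4564 * 7.6 = 34686.4 MJ

34686.4 MJ


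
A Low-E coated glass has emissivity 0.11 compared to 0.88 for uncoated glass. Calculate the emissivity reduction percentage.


Percentage reduction = (1 - coated/uncoated) * 100
  Ratio = 0.11 / 0.88 = 0.125
  Reduction = (1 - 0.125) * 100 = 87.5%

87.5%


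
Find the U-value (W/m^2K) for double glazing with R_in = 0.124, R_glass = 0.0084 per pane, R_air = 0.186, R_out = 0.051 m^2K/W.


Total thermal resistance (series):
  R_total = R_in + R_glass + R_air + R_glass + R_out
  R_total = 0.124 + 0.0084 + 0.186 + 0.0084 + 0.051 = 0.3778 m^2K/W
U-value = 1 / R_total = 1 / 0.3778 = 2.647 W/m^2K

2.647 W/m^2K


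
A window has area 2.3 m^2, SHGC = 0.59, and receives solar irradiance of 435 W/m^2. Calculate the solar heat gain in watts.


Solar heat gain: Q = Area * SHGC * Irradiance
  Q = 2.3 * 0.59 * 435 = 590.3 W

590.3 W


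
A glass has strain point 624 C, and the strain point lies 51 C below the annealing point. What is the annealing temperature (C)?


T_anneal = T_strain + gap:
  T_anneal = 624 + 51 = 675 C

675 C


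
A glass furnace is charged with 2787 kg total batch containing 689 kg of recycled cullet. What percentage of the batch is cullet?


Cullet ratio = (cullet mass / total batch mass) * 100
  Ratio = 689 / 2787 * 100 = 24.72%

24.72%


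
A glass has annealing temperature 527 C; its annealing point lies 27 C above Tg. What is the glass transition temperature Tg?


Rearrange T_anneal = Tg + offset for Tg:
  Tg = T_anneal - offset = 527 - 27 = 500 C

500 C


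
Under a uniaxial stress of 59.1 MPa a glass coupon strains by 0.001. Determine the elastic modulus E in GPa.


Young's modulus: E = stress / strain
  E = 59.1 MPa / 0.001 = 59100 MPa
Convert to GPa: 59100 / 1000 = 59.1 GPa

59.1 GPa


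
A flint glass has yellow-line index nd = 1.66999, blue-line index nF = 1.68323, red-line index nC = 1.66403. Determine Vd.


Abbe number formula: Vd = (nd - 1) / (nF - nC)
  nd - 1 = 1.66999 - 1 = 0.66999
  nF - nC = 1.68323 - 1.66403 = 0.0192
  Vd = 0.66999 / 0.0192 = 34.9

34.9


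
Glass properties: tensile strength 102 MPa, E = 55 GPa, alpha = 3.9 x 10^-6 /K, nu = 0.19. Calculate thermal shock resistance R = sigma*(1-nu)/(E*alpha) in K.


Thermal shock resistance: R = sigma * (1 - nu) / (E * alpha)
  Numerator = 102 * (1 - 0.19) = 82.62
  Denominator = 55 * 1000 * (3.9 x 10^-6) = 0.2145
  R = 82.62 / 0.2145 = 385.2 K

385.2 K


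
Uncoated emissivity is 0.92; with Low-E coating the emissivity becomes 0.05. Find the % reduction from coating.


Percentage reduction = (1 - coated/uncoated) * 100
  Ratio = 0.05 / 0.92 = 0.0543
  Reduction = (1 - 0.0543) * 100 = 94.6%

94.6%


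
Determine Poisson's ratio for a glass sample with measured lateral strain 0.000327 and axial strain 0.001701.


Poisson's ratio: nu = lateral strain / axial strain
  nu = 0.000327 / 0.001701 = 0.1922

0.1922


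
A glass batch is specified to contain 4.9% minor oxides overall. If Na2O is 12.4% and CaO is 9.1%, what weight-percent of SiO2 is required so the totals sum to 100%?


Known pieces sum to 100%:
  SiO2 = 100 - (others + Na2O + CaO)
  SiO2 = 100 - (4.9 + 12.4 + 9.1) = 73.6%

73.6%


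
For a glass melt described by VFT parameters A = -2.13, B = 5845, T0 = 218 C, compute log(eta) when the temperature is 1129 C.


VFT equation: log(eta) = A + B / (T - T0)
  T - T0 = 1129 - 218 = 911
  B / (T - T0) = 5845 / 911 = 6.416
  log(eta) = -2.13 + 6.416 = 4.286

4.286


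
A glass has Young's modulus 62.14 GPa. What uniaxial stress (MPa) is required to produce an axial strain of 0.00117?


Rearrange E = sigma / epsilon:
  sigma = E * epsilon
  E (MPa) = 62.14 * 1000 = 62140
  sigma = 62140 * 0.00117 = 72.7 MPa

72.7 MPa


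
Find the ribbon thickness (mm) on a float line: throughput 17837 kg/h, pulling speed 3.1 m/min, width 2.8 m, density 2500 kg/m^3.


Ribbon cross-section from mass balance:
  Volume rate = throughput / density = 17837 / 2500 = 7.1348 m^3/h
  thickness = volume rate / (speed * 60 * width), i.e.
  thickness = throughput / (60 * speed * width * density) * 1000
  thickness = 17837 / (60 * 3.1 * 2.8 * 2500) * 1000 = 13.7 mm

13.7 mm


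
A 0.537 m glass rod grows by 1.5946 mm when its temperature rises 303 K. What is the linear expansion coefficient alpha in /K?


Rearrange dL = alpha * L0 * dT for alpha:
  alpha = dL / (L0 * dT)
  alpha = (1.5946 / 1000) / (0.537 * 303) = 0.0000098 /K = 9.8 x 10^-6 /K

9.8 x 10^-6 /K


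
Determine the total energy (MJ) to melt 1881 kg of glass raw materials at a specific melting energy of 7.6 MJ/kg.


Total energy = mass * specific energy
  E = 1881 * 7.6 = 14295.6 MJ

14295.6 MJ


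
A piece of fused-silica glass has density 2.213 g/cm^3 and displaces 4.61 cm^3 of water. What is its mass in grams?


Rearrange rho = m / V:
  m = rho * V
  m = 2.213 * 4.61 = 10.202 g

10.202 g


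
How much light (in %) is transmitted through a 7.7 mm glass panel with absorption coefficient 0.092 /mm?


Beer-Lambert law: T = exp(-alpha * thickness)
  exponent = -0.092 * 7.7 = -0.7084
  T = exp(-0.7084) = 0.4924
  Percentage = 0.4924 * 100 = 49.24%

49.24%


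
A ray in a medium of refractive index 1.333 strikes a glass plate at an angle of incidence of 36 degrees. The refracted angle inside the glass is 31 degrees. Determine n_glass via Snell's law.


Apply Snell's law: n1 * sin(theta1) = n2 * sin(theta2)
  n2 = n1 * sin(theta1) / sin(theta2)
  sin(36) = 0.587785
  sin(31) = 0.515038
  n2 = 1.333 * 0.587785 / 0.515038 = 1.5213

1.5213


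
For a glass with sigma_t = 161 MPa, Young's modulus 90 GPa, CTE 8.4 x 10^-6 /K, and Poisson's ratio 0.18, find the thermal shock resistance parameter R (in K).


Thermal shock resistance: R = sigma * (1 - nu) / (E * alpha)
  Numerator = 161 * (1 - 0.18) = 132.02
  Denominator = 90 * 1000 * (8.4 x 10^-6) = 0.756
  R = 132.02 / 0.756 = 174.6 K

174.6 K


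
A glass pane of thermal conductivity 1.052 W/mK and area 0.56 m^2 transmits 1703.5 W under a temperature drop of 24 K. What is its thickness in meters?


Fourier's law: t = k * A * dT / Q
  t = 1.052 * 0.56 * 24 / 1703.5
  t = 14.13888 / 1703.5 = 0.0083 m

0.0083 m


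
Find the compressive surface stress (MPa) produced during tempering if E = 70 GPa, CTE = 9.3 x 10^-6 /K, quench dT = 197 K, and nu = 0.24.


Tempering stress: sigma = E * alpha * dT / (1 - nu)
  E (MPa) = 70 * 1000 = 70000
  Numerator = 70000 * (9.3 x 10^-6) * 197 = 128.247
  Denominator = 1 - 0.24 = 0.76
  sigma = 128.247 / 0.76 = 168.7 MPa

168.7 MPa


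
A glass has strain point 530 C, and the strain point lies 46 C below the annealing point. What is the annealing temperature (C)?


T_anneal = T_strain + gap:
  T_anneal = 530 + 46 = 576 C

576 C


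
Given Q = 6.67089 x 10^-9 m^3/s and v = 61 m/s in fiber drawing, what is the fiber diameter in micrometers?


Cross-sectional area from continuity:
  A = Q / v = 6.67089 x 10^-9 / 61 = 1.093589 x 10^-10 m^2
Diameter from circular cross-section:
  d = sqrt(4A / pi) * 10^6 (m -> um)
  d = sqrt(4 * 1.093589 x 10^-10 / pi) * 10^6 = 11.8 um

11.8 um


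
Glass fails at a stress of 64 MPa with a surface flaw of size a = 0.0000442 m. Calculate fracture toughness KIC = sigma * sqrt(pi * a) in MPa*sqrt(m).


Fracture toughness: KIC = sigma * sqrt(pi * a)
  pi * a = pi * 0.0000442 = 0.000138858
  sqrt(pi * a) = 0.011784
  KIC = 64 * 0.011784 = 0.754 MPa*sqrt(m)

0.754 MPa*sqrt(m)


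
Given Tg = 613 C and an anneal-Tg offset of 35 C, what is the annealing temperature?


The annealing temperature is Tg plus the offset:
  T_anneal = 613 + 35 = 648 C

648 C


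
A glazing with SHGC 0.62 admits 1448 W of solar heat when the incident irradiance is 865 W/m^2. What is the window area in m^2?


Rearrange Q = Area * SHGC * Irradiance:
  Area = Q / (SHGC * Irradiance)
  Area = 1448 / (0.62 * 865) = 2.7 m^2

2.7 m^2


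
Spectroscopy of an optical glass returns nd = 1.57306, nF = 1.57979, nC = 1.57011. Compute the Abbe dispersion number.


Abbe number formula: Vd = (nd - 1) / (nF - nC)
  nd - 1 = 1.57306 - 1 = 0.57306
  nF - nC = 1.57979 - 1.57011 = 0.00968
  Vd = 0.57306 / 0.00968 = 59.2

59.2


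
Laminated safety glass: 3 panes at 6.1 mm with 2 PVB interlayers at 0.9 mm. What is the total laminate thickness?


Total thickness = glass contribution + PVB contribution
  Glass: 3 * 6.1 = 18.3 mm
  PVB: 2 * 0.9 = 1.8 mm
  Total = 18.3 + 1.8 = 20.1 mm

20.1 mm


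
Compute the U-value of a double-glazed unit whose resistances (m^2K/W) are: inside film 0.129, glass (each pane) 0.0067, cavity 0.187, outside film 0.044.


Total thermal resistance (series):
  R_total = R_in + R_glass + R_air + R_glass + R_out
  R_total = 0.129 + 0.0067 + 0.187 + 0.0067 + 0.044 = 0.3734 m^2K/W
U-value = 1 / R_total = 1 / 0.3734 = 2.678 W/m^2K

2.678 W/m^2K


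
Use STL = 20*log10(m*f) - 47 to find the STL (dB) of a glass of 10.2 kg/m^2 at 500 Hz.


Mass law: STL = 20 * log10(m * f) - 47
  m * f = 10.2 * 500 = 5100
  log10(5100) = 3.70757
  STL = 20 * 3.70757 - 47 = 74.1514 - 47 = 27.2 dB

27.2 dB


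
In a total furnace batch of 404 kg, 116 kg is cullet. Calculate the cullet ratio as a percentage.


Cullet ratio = (cullet mass / total batch mass) * 100
  Ratio = 116 / 404 * 100 = 28.71%

28.71%


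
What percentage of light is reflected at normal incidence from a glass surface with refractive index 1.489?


Fresnel reflectance at normal incidence:
  R = ((n - 1)/(n + 1))^2
  (n - 1)/(n + 1) = (1.489 - 1)/(1.489 + 1) = 0.196464
  R = 0.196464^2 = 0.0385981
  R(%) = 0.0385981 * 100 = 3.86%

3.86%


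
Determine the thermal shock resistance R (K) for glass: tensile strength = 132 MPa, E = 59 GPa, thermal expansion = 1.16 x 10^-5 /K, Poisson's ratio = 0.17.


Thermal shock resistance: R = sigma * (1 - nu) / (E * alpha)
  Numerator = 132 * (1 - 0.17) = 109.56
  Denominator = 59 * 1000 * (1.16 x 10^-5) = 0.6844
  R = 109.56 / 0.6844 = 160.1 K

160.1 K


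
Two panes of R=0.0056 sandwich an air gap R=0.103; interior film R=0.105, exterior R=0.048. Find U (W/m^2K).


Total thermal resistance (series):
  R_total = R_in + R_glass + R_air + R_glass + R_out
  R_total = 0.105 + 0.0056 + 0.103 + 0.0056 + 0.048 = 0.2672 m^2K/W
U-value = 1 / R_total = 1 / 0.2672 = 3.743 W/m^2K

3.743 W/m^2K


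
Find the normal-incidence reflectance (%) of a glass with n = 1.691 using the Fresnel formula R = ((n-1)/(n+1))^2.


Fresnel reflectance at normal incidence:
  R = ((n - 1)/(n + 1))^2
  (n - 1)/(n + 1) = (1.691 - 1)/(1.691 + 1) = 0.256782
  R = 0.256782^2 = 0.065937
  R(%) = 0.065937 * 100 = 6.594%

6.594%


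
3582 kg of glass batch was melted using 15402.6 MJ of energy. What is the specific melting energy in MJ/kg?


Rearrange E = m * s for s:
  s = E / m
  s = 15402.6 / 3582 = 4.3 MJ/kg

4.3 MJ/kg


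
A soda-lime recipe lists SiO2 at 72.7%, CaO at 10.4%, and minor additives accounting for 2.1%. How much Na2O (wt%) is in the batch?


Pieces sum to 100%:
  Na2O = 100 - (SiO2 + CaO + others)
  Na2O = 100 - (72.7 + 10.4 + 2.1) = 14.8%

14.8%


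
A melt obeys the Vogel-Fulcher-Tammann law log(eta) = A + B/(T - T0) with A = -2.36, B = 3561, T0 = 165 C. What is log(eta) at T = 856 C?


VFT equation: log(eta) = A + B / (T - T0)
  T - T0 = 856 - 165 = 691
  B / (T - T0) = 3561 / 691 = 5.153
  log(eta) = -2.36 + 5.153 = 2.793

2.793


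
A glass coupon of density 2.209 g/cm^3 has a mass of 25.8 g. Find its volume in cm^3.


Rearrange rho = m / V:
  V = m / rho
  V = 25.8 / 2.209 = 11.679 cm^3

11.679 cm^3
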